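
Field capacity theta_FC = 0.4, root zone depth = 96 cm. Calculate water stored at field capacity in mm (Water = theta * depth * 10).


Step 1: Water (mm) = theta_FC * depth (cm) * 10
Step 2: Water = 0.4 * 96 * 10
Step 3: Water = 384.0 mm

384.0


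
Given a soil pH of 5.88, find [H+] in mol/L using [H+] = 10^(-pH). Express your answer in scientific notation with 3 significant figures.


Step 1: [H+] = 10^(-pH)
Step 2: [H+] = 10^(-5.88)
Step 3: [H+] = 1.32e-06 mol/L

1.32e-06


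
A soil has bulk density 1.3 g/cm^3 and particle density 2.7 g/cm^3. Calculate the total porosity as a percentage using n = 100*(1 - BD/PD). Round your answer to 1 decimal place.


Step 1: Formula: n = 100 * (1 - BD / PD)
Step 2: n = 100 * (1 - 1.3 / 2.7)
Step 3: n = 100 * (1 - 0.48148)
Step 4: n = 51.9%

51.9


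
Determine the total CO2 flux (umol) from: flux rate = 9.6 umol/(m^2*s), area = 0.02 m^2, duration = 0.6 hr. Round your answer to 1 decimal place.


Step 1: Convert time to seconds: 0.6 hr * 3600 = 2160.0 s
Step 2: Total = flux * area * time_s
Step 3: Total = 9.6 * 0.02 * 2160.0
Step 4: Total = 414.7 umol

414.7


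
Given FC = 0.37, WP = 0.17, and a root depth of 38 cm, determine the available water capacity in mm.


Step 1: Available water = (FC - WP) * depth * 10
Step 2: AW = (0.37 - 0.17) * 38 * 10
Step 3: AW = 0.2 * 38 * 10
Step 4: AW = 76.0 mm

76.0


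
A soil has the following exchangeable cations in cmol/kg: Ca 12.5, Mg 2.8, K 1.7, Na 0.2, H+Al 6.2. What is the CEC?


Step 1: CEC = Ca + Mg + K + Na + (H+Al)
Step 2: CEC = 12.5 + 2.8 + 1.7 + 0.2 + 6.2
Step 3: CEC = 23.4 cmol/kg

23.4


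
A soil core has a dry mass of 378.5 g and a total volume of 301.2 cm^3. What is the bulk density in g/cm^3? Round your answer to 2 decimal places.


Step 1: Identify the formula: BD = dry mass / volume
Step 2: Substitute values: BD = 378.5 / 301.2
Step 3: BD = 1.26 g/cm^3

1.26


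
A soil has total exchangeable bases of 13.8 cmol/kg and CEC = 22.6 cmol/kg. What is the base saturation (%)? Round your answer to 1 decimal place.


Step 1: BS = 100 * (sum of bases) / CEC
Step 2: BS = 100 * 13.8 / 22.6
Step 3: BS = 61.1%

61.1


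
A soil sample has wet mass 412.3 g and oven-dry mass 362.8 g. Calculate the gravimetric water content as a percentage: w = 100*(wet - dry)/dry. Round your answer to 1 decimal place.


Step 1: Water mass = wet - dry = 412.3 - 362.8 = 49.5 g
Step 2: w = 100 * water mass / dry mass
Step 3: w = 100 * 49.5 / 362.8 = 13.6%

13.6


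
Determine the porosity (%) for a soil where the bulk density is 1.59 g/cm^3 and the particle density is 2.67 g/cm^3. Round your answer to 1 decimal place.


Step 1: Formula: n = 100 * (1 - BD / PD)
Step 2: n = 100 * (1 - 1.59 / 2.67)
Step 3: n = 100 * (1 - 0.59551)
Step 4: n = 40.4%

40.4


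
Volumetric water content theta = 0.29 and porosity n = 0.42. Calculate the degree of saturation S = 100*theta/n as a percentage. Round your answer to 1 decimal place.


Step 1: S = 100 * theta_v / n
Step 2: S = 100 * 0.29 / 0.42
Step 3: S = 69.0%

69.0


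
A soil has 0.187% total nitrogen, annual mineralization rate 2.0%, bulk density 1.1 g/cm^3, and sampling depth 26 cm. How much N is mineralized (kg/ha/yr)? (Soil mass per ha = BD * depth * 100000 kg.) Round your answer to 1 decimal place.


Step 1: Soil mass per ha = BD * depth * 100000 = 1.1 * 26 * 100000 = 2860000 kg
Step 2: Total N pool = soil mass * N%/100 = 2860000 * 0.187/100 = 5348.2 kg/ha
Step 3: N mineralized = N pool * rate%/100 = 5348.2 * 2.0/100 = 107.0 kg/ha/yr

107.0


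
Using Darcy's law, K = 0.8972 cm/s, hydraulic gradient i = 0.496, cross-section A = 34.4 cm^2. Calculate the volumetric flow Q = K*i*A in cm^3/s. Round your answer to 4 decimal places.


Step 1: Apply Darcy's law: Q = K * i * A
Step 2: Q = 0.8972 * 0.496 * 34.4
Step 3: Q = 15.3084 cm^3/s

15.3084


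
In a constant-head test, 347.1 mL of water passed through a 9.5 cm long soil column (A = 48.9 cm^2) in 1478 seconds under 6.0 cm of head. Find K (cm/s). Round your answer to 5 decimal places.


Step 1: K = Q * L / (A * t * h)
Step 2: Numerator = 347.1 * 9.5 = 3297.45
Step 3: Denominator = 48.9 * 1478 * 6.0 = 433645.2
Step 4: K = 3297.45 / 433645.2 = 0.0076 cm/s

0.0076


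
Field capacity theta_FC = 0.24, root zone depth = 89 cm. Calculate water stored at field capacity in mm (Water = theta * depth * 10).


Step 1: Water (mm) = theta_FC * depth (cm) * 10
Step 2: Water = 0.24 * 89 * 10
Step 3: Water = 213.6 mm

213.6


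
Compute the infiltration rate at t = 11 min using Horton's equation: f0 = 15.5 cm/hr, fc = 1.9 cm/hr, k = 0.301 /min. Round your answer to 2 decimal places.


Step 1: f = fc + (f0 - fc) * exp(-k * t)
Step 2: exp(-0.301 * 11) = 0.03648
Step 3: f = 1.9 + (15.5 - 1.9) * 0.03648
Step 4: f = 1.9 + 13.6 * 0.03648
Step 5: f = 2.4 cm/hr

2.4


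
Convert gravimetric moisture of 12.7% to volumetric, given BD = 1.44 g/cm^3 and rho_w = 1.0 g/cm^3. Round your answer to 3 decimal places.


Step 1: theta = (w / 100) * BD / rho_w
Step 2: theta = (12.7 / 100) * 1.44 / 1.0
Step 3: theta = 0.127 * 1.44
Step 4: theta = 0.183

0.183


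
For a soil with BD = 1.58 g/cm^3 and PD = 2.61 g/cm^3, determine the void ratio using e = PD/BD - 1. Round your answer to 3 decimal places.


Step 1: e = PD / BD - 1
Step 2: e = 2.61 / 1.58 - 1
Step 3: e = 1.6519 - 1
Step 4: e = 0.652

0.652


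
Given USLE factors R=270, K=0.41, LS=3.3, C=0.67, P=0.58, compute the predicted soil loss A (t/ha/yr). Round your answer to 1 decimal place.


Step 1: A = R * K * LS * C * P
Step 2: R * K = 270 * 0.41 = 110.7
Step 3: (R*K) * LS = 110.7 * 3.3 = 365.31
Step 4: * C * P = 365.31 * 0.67 * 0.58 = 142.0
Step 5: A = 142.0 t/(ha*yr)

142.0


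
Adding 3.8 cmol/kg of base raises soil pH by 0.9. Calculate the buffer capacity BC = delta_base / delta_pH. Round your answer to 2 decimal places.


Step 1: BC = change in base / change in pH
Step 2: BC = 3.8 / 0.9
Step 3: BC = 4.22 cmol/(kg*pH unit)

4.22


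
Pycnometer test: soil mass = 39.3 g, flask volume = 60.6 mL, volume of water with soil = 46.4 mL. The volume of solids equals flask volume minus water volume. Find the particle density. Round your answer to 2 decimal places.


Step 1: Volume of solids = flask volume - water volume with soil
Step 2: V_solids = 60.6 - 46.4 = 14.2 mL
Step 3: Particle density = mass / V_solids = 39.3 / 14.2 = 2.77 g/cm^3

2.77


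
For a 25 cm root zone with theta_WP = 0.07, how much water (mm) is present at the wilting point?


Step 1: Water (mm) = theta_WP * depth * 10
Step 2: Water = 0.07 * 25 * 10
Step 3: Water = 17.5 mm

17.5


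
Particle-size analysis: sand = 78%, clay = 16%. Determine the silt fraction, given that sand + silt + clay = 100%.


Step 1: sand + silt + clay = 100%
Step 2: silt = 100 - sand - clay
Step 3: silt = 100 - 78 - 16
Step 4: silt = 6%

6


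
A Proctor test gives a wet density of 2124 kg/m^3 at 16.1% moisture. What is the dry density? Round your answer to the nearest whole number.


Step 1: Dry density = wet density / (1 + w/100)
Step 2: Dry density = 2124 / (1 + 16.1/100)
Step 3: Dry density = 2124 / 1.161
Step 4: Dry density = 1829 kg/m^3

1829


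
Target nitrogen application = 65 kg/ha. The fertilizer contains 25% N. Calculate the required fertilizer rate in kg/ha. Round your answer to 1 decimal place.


Step 1: Fertilizer rate = target N / (N content / 100)
Step 2: Rate = 65 / (25 / 100)
Step 3: Rate = 65 / 0.25
Step 4: Rate = 260.0 kg/ha

260.0


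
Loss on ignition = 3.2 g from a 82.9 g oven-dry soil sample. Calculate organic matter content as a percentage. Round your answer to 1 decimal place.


Step 1: OM% = 100 * LOI / sample mass
Step 2: OM = 100 * 3.2 / 82.9
Step 3: OM = 3.9%

3.9


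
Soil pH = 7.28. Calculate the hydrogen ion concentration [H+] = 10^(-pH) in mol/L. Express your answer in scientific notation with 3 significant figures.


Step 1: [H+] = 10^(-pH)
Step 2: [H+] = 10^(-7.28)
Step 3: [H+] = 5.25e-08 mol/L

5.25e-08


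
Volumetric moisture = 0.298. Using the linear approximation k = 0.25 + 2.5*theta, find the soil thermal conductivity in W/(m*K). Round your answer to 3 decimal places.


Step 1: k = 0.25 + 2.5 * theta
Step 2: k = 0.25 + 2.5 * 0.298
Step 3: k = 0.25 + 0.745
Step 4: k = 0.995 W/(m*K)

0.995


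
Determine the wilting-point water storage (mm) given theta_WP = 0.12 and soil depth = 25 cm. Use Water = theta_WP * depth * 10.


Step 1: Water (mm) = theta_WP * depth * 10
Step 2: Water = 0.12 * 25 * 10
Step 3: Water = 30.0 mm

30.0


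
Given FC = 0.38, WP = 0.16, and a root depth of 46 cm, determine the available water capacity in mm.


Step 1: Available water = (FC - WP) * depth * 10
Step 2: AW = (0.38 - 0.16) * 46 * 10
Step 3: AW = 0.22 * 46 * 10
Step 4: AW = 101.2 mm

101.2


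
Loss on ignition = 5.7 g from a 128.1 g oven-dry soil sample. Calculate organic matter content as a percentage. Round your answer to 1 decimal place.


Step 1: OM% = 100 * LOI / sample mass
Step 2: OM = 100 * 5.7 / 128.1
Step 3: OM = 4.4%

4.4


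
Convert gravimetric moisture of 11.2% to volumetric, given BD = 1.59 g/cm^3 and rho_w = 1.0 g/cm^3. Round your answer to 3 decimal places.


Step 1: theta = (w / 100) * BD / rho_w
Step 2: theta = (11.2 / 100) * 1.59 / 1.0
Step 3: theta = 0.112 * 1.59
Step 4: theta = 0.178

0.178


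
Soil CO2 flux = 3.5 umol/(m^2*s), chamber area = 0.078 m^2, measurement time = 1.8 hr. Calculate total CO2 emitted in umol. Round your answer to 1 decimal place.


Step 1: Convert time to seconds: 1.8 hr * 3600 = 6480.0 s
Step 2: Total = flux * area * time_s
Step 3: Total = 3.5 * 0.078 * 6480.0
Step 4: Total = 1769.0 umol

1769.0


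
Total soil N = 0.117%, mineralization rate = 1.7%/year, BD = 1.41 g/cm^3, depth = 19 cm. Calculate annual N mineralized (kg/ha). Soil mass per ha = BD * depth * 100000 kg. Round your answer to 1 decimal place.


Step 1: Soil mass per ha = BD * depth * 100000 = 1.41 * 19 * 100000 = 2679000 kg
Step 2: Total N pool = soil mass * N%/100 = 2679000 * 0.117/100 = 3134.43 kg/ha
Step 3: N mineralized = N pool * rate%/100 = 3134.43 * 1.7/100 = 53.3 kg/ha/yr

53.3


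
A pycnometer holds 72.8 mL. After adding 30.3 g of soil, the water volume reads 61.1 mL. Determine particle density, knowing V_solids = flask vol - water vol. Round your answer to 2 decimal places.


Step 1: Volume of solids = flask volume - water volume with soil
Step 2: V_solids = 72.8 - 61.1 = 11.7 mL
Step 3: Particle density = mass / V_solids = 30.3 / 11.7 = 2.59 g/cm^3

2.59


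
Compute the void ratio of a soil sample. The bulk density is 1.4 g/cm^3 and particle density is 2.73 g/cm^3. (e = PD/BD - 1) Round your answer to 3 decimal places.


Step 1: e = PD / BD - 1
Step 2: e = 2.73 / 1.4 - 1
Step 3: e = 1.95 - 1
Step 4: e = 0.95

0.95


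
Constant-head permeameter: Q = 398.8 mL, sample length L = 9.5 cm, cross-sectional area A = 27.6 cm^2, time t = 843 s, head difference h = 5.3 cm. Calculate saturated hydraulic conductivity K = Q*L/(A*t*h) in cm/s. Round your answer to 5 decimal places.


Step 1: K = Q * L / (A * t * h)
Step 2: Numerator = 398.8 * 9.5 = 3788.6
Step 3: Denominator = 27.6 * 843 * 5.3 = 123314.04
Step 4: K = 3788.6 / 123314.04 = 0.03072 cm/s

0.03072


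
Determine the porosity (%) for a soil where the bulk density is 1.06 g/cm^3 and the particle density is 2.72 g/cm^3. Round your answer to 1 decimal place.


Step 1: Formula: n = 100 * (1 - BD / PD)
Step 2: n = 100 * (1 - 1.06 / 2.72)
Step 3: n = 100 * (1 - 0.38971)
Step 4: n = 61.0%

61.0


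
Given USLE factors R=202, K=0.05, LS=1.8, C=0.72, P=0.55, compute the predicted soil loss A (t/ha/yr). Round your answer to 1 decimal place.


Step 1: A = R * K * LS * C * P
Step 2: R * K = 202 * 0.05 = 10.1
Step 3: (R*K) * LS = 10.1 * 1.8 = 18.18
Step 4: * C * P = 18.18 * 0.72 * 0.55 = 7.2
Step 5: A = 7.2 t/(ha*yr)

7.2


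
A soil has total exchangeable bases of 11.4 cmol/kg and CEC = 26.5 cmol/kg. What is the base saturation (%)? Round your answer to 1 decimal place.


Step 1: BS = 100 * (sum of bases) / CEC
Step 2: BS = 100 * 11.4 / 26.5
Step 3: BS = 43.0%

43.0


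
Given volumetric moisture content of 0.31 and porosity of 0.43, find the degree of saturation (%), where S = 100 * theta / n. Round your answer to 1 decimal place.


Step 1: S = 100 * theta_v / n
Step 2: S = 100 * 0.31 / 0.43
Step 3: S = 72.1%

72.1


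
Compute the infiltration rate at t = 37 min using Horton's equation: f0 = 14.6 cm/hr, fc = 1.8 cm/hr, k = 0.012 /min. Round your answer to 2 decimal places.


Step 1: f = fc + (f0 - fc) * exp(-k * t)
Step 2: exp(-0.012 * 37) = 0.641465
Step 3: f = 1.8 + (14.6 - 1.8) * 0.641465
Step 4: f = 1.8 + 12.8 * 0.641465
Step 5: f = 10.01 cm/hr

10.01


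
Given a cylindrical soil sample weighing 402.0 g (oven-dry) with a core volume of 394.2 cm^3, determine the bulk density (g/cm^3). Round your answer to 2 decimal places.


Step 1: Identify the formula: BD = dry mass / volume
Step 2: Substitute values: BD = 402.0 / 394.2
Step 3: BD = 1.02 g/cm^3

1.02


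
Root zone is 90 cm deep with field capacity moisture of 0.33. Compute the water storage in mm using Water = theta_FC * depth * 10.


Step 1: Water (mm) = theta_FC * depth (cm) * 10
Step 2: Water = 0.33 * 90 * 10
Step 3: Water = 297.0 mm

297.0


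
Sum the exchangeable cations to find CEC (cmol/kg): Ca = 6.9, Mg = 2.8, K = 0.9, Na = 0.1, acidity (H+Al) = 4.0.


Step 1: CEC = Ca + Mg + K + Na + (H+Al)
Step 2: CEC = 6.9 + 2.8 + 0.9 + 0.1 + 4.0
Step 3: CEC = 14.7 cmol/kg

14.7


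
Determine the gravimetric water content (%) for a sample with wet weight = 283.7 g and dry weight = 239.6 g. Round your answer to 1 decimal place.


Step 1: Water mass = wet - dry = 283.7 - 239.6 = 44.1 g
Step 2: w = 100 * water mass / dry mass
Step 3: w = 100 * 44.1 / 239.6 = 18.4%

18.4


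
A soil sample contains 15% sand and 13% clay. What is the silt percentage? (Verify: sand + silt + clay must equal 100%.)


Step 1: sand + silt + clay = 100%
Step 2: silt = 100 - sand - clay
Step 3: silt = 100 - 15 - 13
Step 4: silt = 72%

72


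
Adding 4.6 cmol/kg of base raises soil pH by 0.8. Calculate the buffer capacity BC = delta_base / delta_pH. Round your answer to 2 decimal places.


Step 1: BC = change in base / change in pH
Step 2: BC = 4.6 / 0.8
Step 3: BC = 5.75 cmol/(kg*pH unit)

5.75


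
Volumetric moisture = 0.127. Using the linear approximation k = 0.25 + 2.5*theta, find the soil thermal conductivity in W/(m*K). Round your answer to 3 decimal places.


Step 1: k = 0.25 + 2.5 * theta
Step 2: k = 0.25 + 2.5 * 0.127
Step 3: k = 0.25 + 0.318
Step 4: k = 0.568 W/(m*K)

0.568


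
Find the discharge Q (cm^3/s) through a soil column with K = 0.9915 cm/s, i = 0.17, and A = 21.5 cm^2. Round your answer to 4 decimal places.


Step 1: Apply Darcy's law: Q = K * i * A
Step 2: Q = 0.9915 * 0.17 * 21.5
Step 3: Q = 3.6239 cm^3/s

3.6239


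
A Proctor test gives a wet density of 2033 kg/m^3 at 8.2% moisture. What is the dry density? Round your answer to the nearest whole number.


Step 1: Dry density = wet density / (1 + w/100)
Step 2: Dry density = 2033 / (1 + 8.2/100)
Step 3: Dry density = 2033 / 1.082
Step 4: Dry density = 1879 kg/m^3

1879


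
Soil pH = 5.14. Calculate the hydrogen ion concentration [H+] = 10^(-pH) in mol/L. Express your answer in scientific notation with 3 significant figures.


Step 1: [H+] = 10^(-pH)
Step 2: [H+] = 10^(-5.14)
Step 3: [H+] = 7.24e-06 mol/L

7.24e-06


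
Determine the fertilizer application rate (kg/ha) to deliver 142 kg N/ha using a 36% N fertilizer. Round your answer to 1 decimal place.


Step 1: Fertilizer rate = target N / (N content / 100)
Step 2: Rate = 142 / (36 / 100)
Step 3: Rate = 142 / 0.36
Step 4: Rate = 394.4 kg/ha

394.4


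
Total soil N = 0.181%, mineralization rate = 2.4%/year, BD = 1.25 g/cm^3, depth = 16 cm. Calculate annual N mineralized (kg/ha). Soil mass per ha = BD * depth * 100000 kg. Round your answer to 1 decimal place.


Step 1: Soil mass per ha = BD * depth * 100000 = 1.25 * 16 * 100000 = 2000000 kg
Step 2: Total N pool = soil mass * N%/100 = 2000000 * 0.181/100 = 3620.0 kg/ha
Step 3: N mineralized = N pool * rate%/100 = 3620.0 * 2.4/100 = 86.9 kg/ha/yr

86.9


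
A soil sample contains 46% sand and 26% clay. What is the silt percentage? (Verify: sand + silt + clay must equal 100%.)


Step 1: sand + silt + clay = 100%
Step 2: silt = 100 - sand - clay
Step 3: silt = 100 - 46 - 26
Step 4: silt = 28%

28


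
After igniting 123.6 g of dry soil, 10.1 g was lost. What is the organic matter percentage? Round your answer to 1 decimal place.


Step 1: OM% = 100 * LOI / sample mass
Step 2: OM = 100 * 10.1 / 123.6
Step 3: OM = 8.2%

8.2


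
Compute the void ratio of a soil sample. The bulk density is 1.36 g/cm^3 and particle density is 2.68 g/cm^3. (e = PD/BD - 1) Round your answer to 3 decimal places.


Step 1: e = PD / BD - 1
Step 2: e = 2.68 / 1.36 - 1
Step 3: e = 1.97059 - 1
Step 4: e = 0.971

0.971


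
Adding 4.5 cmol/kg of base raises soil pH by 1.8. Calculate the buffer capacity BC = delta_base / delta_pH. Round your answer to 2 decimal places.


Step 1: BC = change in base / change in pH
Step 2: BC = 4.5 / 1.8
Step 3: BC = 2.5 cmol/(kg*pH unit)

2.5


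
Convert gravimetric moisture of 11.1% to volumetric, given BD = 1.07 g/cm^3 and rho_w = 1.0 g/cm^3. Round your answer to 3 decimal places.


Step 1: theta = (w / 100) * BD / rho_w
Step 2: theta = (11.1 / 100) * 1.07 / 1.0
Step 3: theta = 0.111 * 1.07
Step 4: theta = 0.119

0.119


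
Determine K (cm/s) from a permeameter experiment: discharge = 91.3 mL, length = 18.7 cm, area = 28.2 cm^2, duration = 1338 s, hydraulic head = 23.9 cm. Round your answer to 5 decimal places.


Step 1: K = Q * L / (A * t * h)
Step 2: Numerator = 91.3 * 18.7 = 1707.31
Step 3: Denominator = 28.2 * 1338 * 23.9 = 901785.24
Step 4: K = 1707.31 / 901785.24 = 0.00189 cm/s

0.00189


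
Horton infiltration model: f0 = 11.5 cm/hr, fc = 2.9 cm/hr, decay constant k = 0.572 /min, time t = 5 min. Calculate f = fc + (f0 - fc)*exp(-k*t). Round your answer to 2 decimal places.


Step 1: f = fc + (f0 - fc) * exp(-k * t)
Step 2: exp(-0.572 * 5) = 0.057269
Step 3: f = 2.9 + (11.5 - 2.9) * 0.057269
Step 4: f = 2.9 + 8.6 * 0.057269
Step 5: f = 3.39 cm/hr

3.39


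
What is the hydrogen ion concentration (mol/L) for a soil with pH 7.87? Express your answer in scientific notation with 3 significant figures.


Step 1: [H+] = 10^(-pH)
Step 2: [H+] = 10^(-7.87)
Step 3: [H+] = 1.35e-08 mol/L

1.35e-08


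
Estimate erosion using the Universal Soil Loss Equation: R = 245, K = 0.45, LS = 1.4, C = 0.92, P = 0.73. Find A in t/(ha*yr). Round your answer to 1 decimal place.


Step 1: A = R * K * LS * C * P
Step 2: R * K = 245 * 0.45 = 110.25
Step 3: (R*K) * LS = 110.25 * 1.4 = 154.35
Step 4: * C * P = 154.35 * 0.92 * 0.73 = 103.7
Step 5: A = 103.7 t/(ha*yr)

103.7


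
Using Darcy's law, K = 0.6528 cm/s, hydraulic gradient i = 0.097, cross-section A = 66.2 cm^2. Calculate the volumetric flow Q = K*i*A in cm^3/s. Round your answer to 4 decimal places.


Step 1: Apply Darcy's law: Q = K * i * A
Step 2: Q = 0.6528 * 0.097 * 66.2
Step 3: Q = 4.1919 cm^3/s

4.1919


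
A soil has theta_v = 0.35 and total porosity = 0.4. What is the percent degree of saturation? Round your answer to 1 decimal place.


Step 1: S = 100 * theta_v / n
Step 2: S = 100 * 0.35 / 0.4
Step 3: S = 87.5%

87.5


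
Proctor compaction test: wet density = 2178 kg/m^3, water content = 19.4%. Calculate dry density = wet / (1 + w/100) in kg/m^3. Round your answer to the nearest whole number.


Step 1: Dry density = wet density / (1 + w/100)
Step 2: Dry density = 2178 / (1 + 19.4/100)
Step 3: Dry density = 2178 / 1.194
Step 4: Dry density = 1824 kg/m^3

1824


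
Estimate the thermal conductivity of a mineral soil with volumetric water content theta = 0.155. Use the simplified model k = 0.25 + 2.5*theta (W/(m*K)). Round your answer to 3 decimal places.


Step 1: k = 0.25 + 2.5 * theta
Step 2: k = 0.25 + 2.5 * 0.155
Step 3: k = 0.25 + 0.388
Step 4: k = 0.638 W/(m*K)

0.638


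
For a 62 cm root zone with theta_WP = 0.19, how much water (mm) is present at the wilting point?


Step 1: Water (mm) = theta_WP * depth * 10
Step 2: Water = 0.19 * 62 * 10
Step 3: Water = 117.8 mm

117.8


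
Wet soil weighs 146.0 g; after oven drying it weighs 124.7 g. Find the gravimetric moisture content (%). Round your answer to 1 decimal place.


Step 1: Water mass = wet - dry = 146.0 - 124.7 = 21.3 g
Step 2: w = 100 * water mass / dry mass
Step 3: w = 100 * 21.3 / 124.7 = 17.1%

17.1


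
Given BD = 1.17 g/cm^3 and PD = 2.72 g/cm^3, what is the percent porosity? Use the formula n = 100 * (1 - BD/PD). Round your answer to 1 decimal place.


Step 1: Formula: n = 100 * (1 - BD / PD)
Step 2: n = 100 * (1 - 1.17 / 2.72)
Step 3: n = 100 * (1 - 0.43015)
Step 4: n = 57.0%

57.0


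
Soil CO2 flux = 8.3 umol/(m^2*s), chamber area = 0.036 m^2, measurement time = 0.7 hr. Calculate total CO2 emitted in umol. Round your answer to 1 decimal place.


Step 1: Convert time to seconds: 0.7 hr * 3600 = 2520.0 s
Step 2: Total = flux * area * time_s
Step 3: Total = 8.3 * 0.036 * 2520.0
Step 4: Total = 753.0 umol

753.0


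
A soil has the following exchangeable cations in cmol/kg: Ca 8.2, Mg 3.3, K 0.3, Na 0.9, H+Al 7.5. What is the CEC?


Step 1: CEC = Ca + Mg + K + Na + (H+Al)
Step 2: CEC = 8.2 + 3.3 + 0.3 + 0.9 + 7.5
Step 3: CEC = 20.2 cmol/kg

20.2


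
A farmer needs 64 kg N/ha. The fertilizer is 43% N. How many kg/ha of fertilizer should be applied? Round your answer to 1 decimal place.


Step 1: Fertilizer rate = target N / (N content / 100)
Step 2: Rate = 64 / (43 / 100)
Step 3: Rate = 64 / 0.43
Step 4: Rate = 148.8 kg/ha

148.8


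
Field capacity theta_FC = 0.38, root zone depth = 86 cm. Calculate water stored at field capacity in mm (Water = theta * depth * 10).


Step 1: Water (mm) = theta_FC * depth (cm) * 10
Step 2: Water = 0.38 * 86 * 10
Step 3: Water = 326.8 mm

326.8


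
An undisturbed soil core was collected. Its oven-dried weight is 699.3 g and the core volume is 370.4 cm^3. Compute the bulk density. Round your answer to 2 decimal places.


Step 1: Identify the formula: BD = dry mass / volume
Step 2: Substitute values: BD = 699.3 / 370.4
Step 3: BD = 1.89 g/cm^3

1.89


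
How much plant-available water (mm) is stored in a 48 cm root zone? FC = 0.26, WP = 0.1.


Step 1: Available water = (FC - WP) * depth * 10
Step 2: AW = (0.26 - 0.1) * 48 * 10
Step 3: AW = 0.16 * 48 * 10
Step 4: AW = 76.8 mm

76.8


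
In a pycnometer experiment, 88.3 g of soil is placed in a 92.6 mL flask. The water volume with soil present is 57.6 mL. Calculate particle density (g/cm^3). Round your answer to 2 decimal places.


Step 1: Volume of solids = flask volume - water volume with soil
Step 2: V_solids = 92.6 - 57.6 = 35.0 mL
Step 3: Particle density = mass / V_solids = 88.3 / 35.0 = 2.52 g/cm^3

2.52


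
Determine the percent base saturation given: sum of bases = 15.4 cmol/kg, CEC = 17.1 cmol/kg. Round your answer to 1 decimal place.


Step 1: BS = 100 * (sum of bases) / CEC
Step 2: BS = 100 * 15.4 / 17.1
Step 3: BS = 90.1%

90.1


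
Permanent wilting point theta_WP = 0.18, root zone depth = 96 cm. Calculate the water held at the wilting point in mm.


Step 1: Water (mm) = theta_WP * depth * 10
Step 2: Water = 0.18 * 96 * 10
Step 3: Water = 172.8 mm

172.8


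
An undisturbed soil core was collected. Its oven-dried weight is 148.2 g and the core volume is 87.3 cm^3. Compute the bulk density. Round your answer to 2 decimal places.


Step 1: Identify the formula: BD = dry mass / volume
Step 2: Substitute values: BD = 148.2 / 87.3
Step 3: BD = 1.7 g/cm^3

1.7


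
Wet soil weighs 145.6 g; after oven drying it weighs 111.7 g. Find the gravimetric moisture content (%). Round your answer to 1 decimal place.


Step 1: Water mass = wet - dry = 145.6 - 111.7 = 33.9 g
Step 2: w = 100 * water mass / dry mass
Step 3: w = 100 * 33.9 / 111.7 = 30.3%

30.3


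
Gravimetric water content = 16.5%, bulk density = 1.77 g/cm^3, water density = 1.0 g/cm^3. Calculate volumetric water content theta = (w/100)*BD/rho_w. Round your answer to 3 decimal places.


Step 1: theta = (w / 100) * BD / rho_w
Step 2: theta = (16.5 / 100) * 1.77 / 1.0
Step 3: theta = 0.165 * 1.77
Step 4: theta = 0.292

0.292


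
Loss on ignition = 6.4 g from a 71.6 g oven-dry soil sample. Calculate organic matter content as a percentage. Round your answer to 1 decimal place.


Step 1: OM% = 100 * LOI / sample mass
Step 2: OM = 100 * 6.4 / 71.6
Step 3: OM = 8.9%

8.9


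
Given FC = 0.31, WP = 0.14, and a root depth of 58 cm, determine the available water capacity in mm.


Step 1: Available water = (FC - WP) * depth * 10
Step 2: AW = (0.31 - 0.14) * 58 * 10
Step 3: AW = 0.17 * 58 * 10
Step 4: AW = 98.6 mm

98.6


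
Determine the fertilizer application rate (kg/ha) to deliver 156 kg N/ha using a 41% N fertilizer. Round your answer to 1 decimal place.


Step 1: Fertilizer rate = target N / (N content / 100)
Step 2: Rate = 156 / (41 / 100)
Step 3: Rate = 156 / 0.41
Step 4: Rate = 380.5 kg/ha

380.5


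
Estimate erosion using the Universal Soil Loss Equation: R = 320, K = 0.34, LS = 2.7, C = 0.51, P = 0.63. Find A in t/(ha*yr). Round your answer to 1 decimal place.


Step 1: A = R * K * LS * C * P
Step 2: R * K = 320 * 0.34 = 108.8
Step 3: (R*K) * LS = 108.8 * 2.7 = 293.76
Step 4: * C * P = 293.76 * 0.51 * 0.63 = 94.4
Step 5: A = 94.4 t/(ha*yr)

94.4


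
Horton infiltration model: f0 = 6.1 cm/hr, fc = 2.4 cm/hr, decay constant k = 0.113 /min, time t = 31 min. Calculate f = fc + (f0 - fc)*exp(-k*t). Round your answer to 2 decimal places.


Step 1: f = fc + (f0 - fc) * exp(-k * t)
Step 2: exp(-0.113 * 31) = 0.030107
Step 3: f = 2.4 + (6.1 - 2.4) * 0.030107
Step 4: f = 2.4 + 3.7 * 0.030107
Step 5: f = 2.51 cm/hr

2.51


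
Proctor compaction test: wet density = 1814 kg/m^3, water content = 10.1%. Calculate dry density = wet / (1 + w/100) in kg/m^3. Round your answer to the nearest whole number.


Step 1: Dry density = wet density / (1 + w/100)
Step 2: Dry density = 1814 / (1 + 10.1/100)
Step 3: Dry density = 1814 / 1.101
Step 4: Dry density = 1648 kg/m^3

1648


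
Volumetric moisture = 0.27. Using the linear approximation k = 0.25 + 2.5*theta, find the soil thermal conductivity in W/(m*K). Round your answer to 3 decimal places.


Step 1: k = 0.25 + 2.5 * theta
Step 2: k = 0.25 + 2.5 * 0.27
Step 3: k = 0.25 + 0.675
Step 4: k = 0.925 W/(m*K)

0.925


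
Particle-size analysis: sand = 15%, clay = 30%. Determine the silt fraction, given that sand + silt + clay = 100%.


Step 1: sand + silt + clay = 100%
Step 2: silt = 100 - sand - clay
Step 3: silt = 100 - 15 - 30
Step 4: silt = 55%

55


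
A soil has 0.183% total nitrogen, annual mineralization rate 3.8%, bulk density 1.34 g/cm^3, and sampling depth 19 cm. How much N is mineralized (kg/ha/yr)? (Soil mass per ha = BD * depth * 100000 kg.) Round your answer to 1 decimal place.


Step 1: Soil mass per ha = BD * depth * 100000 = 1.34 * 19 * 100000 = 2546000 kg
Step 2: Total N pool = soil mass * N%/100 = 2546000 * 0.183/100 = 4659.18 kg/ha
Step 3: N mineralized = N pool * rate%/100 = 4659.18 * 3.8/100 = 177.0 kg/ha/yr

177.0


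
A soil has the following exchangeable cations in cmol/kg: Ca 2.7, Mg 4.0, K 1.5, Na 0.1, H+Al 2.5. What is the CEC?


Step 1: CEC = Ca + Mg + K + Na + (H+Al)
Step 2: CEC = 2.7 + 4.0 + 1.5 + 0.1 + 2.5
Step 3: CEC = 10.8 cmol/kg

10.8


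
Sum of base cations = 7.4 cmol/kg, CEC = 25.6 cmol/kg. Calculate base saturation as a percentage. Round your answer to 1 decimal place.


Step 1: BS = 100 * (sum of bases) / CEC
Step 2: BS = 100 * 7.4 / 25.6
Step 3: BS = 28.9%

28.9


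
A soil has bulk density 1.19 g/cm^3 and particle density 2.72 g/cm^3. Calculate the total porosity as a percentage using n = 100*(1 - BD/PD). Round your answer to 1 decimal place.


Step 1: Formula: n = 100 * (1 - BD / PD)
Step 2: n = 100 * (1 - 1.19 / 2.72)
Step 3: n = 100 * (1 - 0.4375)
Step 4: n = 56.3%

56.3


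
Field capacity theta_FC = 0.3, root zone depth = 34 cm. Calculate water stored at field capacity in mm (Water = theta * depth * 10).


Step 1: Water (mm) = theta_FC * depth (cm) * 10
Step 2: Water = 0.3 * 34 * 10
Step 3: Water = 102.0 mm

102.0


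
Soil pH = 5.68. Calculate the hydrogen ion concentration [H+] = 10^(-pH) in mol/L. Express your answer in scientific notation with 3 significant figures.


Step 1: [H+] = 10^(-pH)
Step 2: [H+] = 10^(-5.68)
Step 3: [H+] = 2.09e-06 mol/L

2.09e-06


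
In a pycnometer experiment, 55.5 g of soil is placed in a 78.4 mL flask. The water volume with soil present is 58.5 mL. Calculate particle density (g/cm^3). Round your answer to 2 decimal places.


Step 1: Volume of solids = flask volume - water volume with soil
Step 2: V_solids = 78.4 - 58.5 = 19.9 mL
Step 3: Particle density = mass / V_solids = 55.5 / 19.9 = 2.79 g/cm^3

2.79


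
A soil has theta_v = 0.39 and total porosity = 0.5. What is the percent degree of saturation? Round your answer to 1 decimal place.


Step 1: S = 100 * theta_v / n
Step 2: S = 100 * 0.39 / 0.5
Step 3: S = 78.0%

78.0


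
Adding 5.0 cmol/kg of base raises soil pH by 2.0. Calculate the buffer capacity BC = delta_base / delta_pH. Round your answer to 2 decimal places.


Step 1: BC = change in base / change in pH
Step 2: BC = 5.0 / 2.0
Step 3: BC = 2.5 cmol/(kg*pH unit)

2.5


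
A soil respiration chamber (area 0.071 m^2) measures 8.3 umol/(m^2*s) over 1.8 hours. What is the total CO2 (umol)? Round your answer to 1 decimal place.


Step 1: Convert time to seconds: 1.8 hr * 3600 = 6480.0 s
Step 2: Total = flux * area * time_s
Step 3: Total = 8.3 * 0.071 * 6480.0
Step 4: Total = 3818.7 umol

3818.7


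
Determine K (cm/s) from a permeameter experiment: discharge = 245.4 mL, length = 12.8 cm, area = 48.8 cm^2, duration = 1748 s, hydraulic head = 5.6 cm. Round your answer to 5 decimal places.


Step 1: K = Q * L / (A * t * h)
Step 2: Numerator = 245.4 * 12.8 = 3141.12
Step 3: Denominator = 48.8 * 1748 * 5.6 = 477693.44
Step 4: K = 3141.12 / 477693.44 = 0.00658 cm/s

0.00658


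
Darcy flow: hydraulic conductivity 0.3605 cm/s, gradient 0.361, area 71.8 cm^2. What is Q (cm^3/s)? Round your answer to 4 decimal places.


Step 1: Apply Darcy's law: Q = K * i * A
Step 2: Q = 0.3605 * 0.361 * 71.8
Step 3: Q = 9.3441 cm^3/s

9.3441


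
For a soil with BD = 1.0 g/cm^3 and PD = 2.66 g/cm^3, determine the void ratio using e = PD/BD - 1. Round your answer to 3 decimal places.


Step 1: e = PD / BD - 1
Step 2: e = 2.66 / 1.0 - 1
Step 3: e = 2.66 - 1
Step 4: e = 1.66

1.66


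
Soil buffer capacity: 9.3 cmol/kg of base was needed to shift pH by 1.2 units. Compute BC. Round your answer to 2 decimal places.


Step 1: BC = change in base / change in pH
Step 2: BC = 9.3 / 1.2
Step 3: BC = 7.75 cmol/(kg*pH unit)

7.75


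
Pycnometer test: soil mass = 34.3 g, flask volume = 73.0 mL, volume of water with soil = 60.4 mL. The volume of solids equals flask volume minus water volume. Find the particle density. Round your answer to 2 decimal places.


Step 1: Volume of solids = flask volume - water volume with soil
Step 2: V_solids = 73.0 - 60.4 = 12.6 mL
Step 3: Particle density = mass / V_solids = 34.3 / 12.6 = 2.72 g/cm^3

2.72


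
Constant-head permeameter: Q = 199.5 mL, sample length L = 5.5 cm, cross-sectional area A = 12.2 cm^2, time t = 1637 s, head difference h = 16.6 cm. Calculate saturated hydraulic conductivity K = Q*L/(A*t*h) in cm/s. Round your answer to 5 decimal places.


Step 1: K = Q * L / (A * t * h)
Step 2: Numerator = 199.5 * 5.5 = 1097.25
Step 3: Denominator = 12.2 * 1637 * 16.6 = 331525.24
Step 4: K = 1097.25 / 331525.24 = 0.00331 cm/s

0.00331


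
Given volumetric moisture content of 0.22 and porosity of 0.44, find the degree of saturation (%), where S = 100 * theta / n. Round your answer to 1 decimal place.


Step 1: S = 100 * theta_v / n
Step 2: S = 100 * 0.22 / 0.44
Step 3: S = 50.0%

50.0


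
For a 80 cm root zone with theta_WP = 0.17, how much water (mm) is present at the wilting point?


Step 1: Water (mm) = theta_WP * depth * 10
Step 2: Water = 0.17 * 80 * 10
Step 3: Water = 136.0 mm

136.0


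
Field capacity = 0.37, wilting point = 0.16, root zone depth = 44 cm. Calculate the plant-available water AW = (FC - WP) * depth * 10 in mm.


Step 1: Available water = (FC - WP) * depth * 10
Step 2: AW = (0.37 - 0.16) * 44 * 10
Step 3: AW = 0.21 * 44 * 10
Step 4: AW = 92.4 mm

92.4


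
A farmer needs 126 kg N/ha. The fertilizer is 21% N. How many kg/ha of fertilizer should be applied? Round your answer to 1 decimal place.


Step 1: Fertilizer rate = target N / (N content / 100)
Step 2: Rate = 126 / (21 / 100)
Step 3: Rate = 126 / 0.21
Step 4: Rate = 600.0 kg/ha

600.0


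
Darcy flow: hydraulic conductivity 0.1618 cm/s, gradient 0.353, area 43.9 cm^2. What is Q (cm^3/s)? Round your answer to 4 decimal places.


Step 1: Apply Darcy's law: Q = K * i * A
Step 2: Q = 0.1618 * 0.353 * 43.9
Step 3: Q = 2.5074 cm^3/s

2.5074


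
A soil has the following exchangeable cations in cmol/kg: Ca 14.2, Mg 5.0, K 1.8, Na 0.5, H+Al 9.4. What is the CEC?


Step 1: CEC = Ca + Mg + K + Na + (H+Al)
Step 2: CEC = 14.2 + 5.0 + 1.8 + 0.5 + 9.4
Step 3: CEC = 30.9 cmol/kg

30.9


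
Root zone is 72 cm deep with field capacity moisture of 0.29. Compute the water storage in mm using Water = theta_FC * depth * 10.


Step 1: Water (mm) = theta_FC * depth (cm) * 10
Step 2: Water = 0.29 * 72 * 10
Step 3: Water = 208.8 mm

208.8


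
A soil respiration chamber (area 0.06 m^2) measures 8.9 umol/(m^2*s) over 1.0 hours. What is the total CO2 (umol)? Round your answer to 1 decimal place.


Step 1: Convert time to seconds: 1.0 hr * 3600 = 3600.0 s
Step 2: Total = flux * area * time_s
Step 3: Total = 8.9 * 0.06 * 3600.0
Step 4: Total = 1922.4 umol

1922.4


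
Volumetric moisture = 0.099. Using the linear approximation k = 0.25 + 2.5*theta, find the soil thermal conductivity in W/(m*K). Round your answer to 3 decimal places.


Step 1: k = 0.25 + 2.5 * theta
Step 2: k = 0.25 + 2.5 * 0.099
Step 3: k = 0.25 + 0.248
Step 4: k = 0.498 W/(m*K)

0.498


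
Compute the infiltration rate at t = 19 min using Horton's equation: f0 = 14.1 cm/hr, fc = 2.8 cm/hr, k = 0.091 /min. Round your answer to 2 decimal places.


Step 1: f = fc + (f0 - fc) * exp(-k * t)
Step 2: exp(-0.091 * 19) = 0.177462
Step 3: f = 2.8 + (14.1 - 2.8) * 0.177462
Step 4: f = 2.8 + 11.3 * 0.177462
Step 5: f = 4.81 cm/hr

4.81


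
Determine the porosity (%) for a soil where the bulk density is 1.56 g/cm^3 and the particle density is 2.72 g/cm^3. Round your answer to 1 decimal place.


Step 1: Formula: n = 100 * (1 - BD / PD)
Step 2: n = 100 * (1 - 1.56 / 2.72)
Step 3: n = 100 * (1 - 0.57353)
Step 4: n = 42.6%

42.6


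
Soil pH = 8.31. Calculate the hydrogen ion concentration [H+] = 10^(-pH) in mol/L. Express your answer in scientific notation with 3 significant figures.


Step 1: [H+] = 10^(-pH)
Step 2: [H+] = 10^(-8.31)
Step 3: [H+] = 4.90e-09 mol/L

4.90e-09


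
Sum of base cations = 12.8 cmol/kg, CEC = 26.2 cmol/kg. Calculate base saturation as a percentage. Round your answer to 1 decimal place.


Step 1: BS = 100 * (sum of bases) / CEC
Step 2: BS = 100 * 12.8 / 26.2
Step 3: BS = 48.9%

48.9


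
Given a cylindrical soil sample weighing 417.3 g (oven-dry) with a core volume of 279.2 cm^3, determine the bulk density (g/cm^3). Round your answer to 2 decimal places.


Step 1: Identify the formula: BD = dry mass / volume
Step 2: Substitute values: BD = 417.3 / 279.2
Step 3: BD = 1.49 g/cm^3

1.49


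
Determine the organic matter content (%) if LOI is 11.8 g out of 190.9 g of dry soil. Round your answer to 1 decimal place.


Step 1: OM% = 100 * LOI / sample mass
Step 2: OM = 100 * 11.8 / 190.9
Step 3: OM = 6.2%

6.2


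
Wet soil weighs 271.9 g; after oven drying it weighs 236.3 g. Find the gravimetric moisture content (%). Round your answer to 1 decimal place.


Step 1: Water mass = wet - dry = 271.9 - 236.3 = 35.6 g
Step 2: w = 100 * water mass / dry mass
Step 3: w = 100 * 35.6 / 236.3 = 15.1%

15.1


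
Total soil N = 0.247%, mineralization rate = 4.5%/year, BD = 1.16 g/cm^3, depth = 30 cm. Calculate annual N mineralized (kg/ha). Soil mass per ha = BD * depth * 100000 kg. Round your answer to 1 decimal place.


Step 1: Soil mass per ha = BD * depth * 100000 = 1.16 * 30 * 100000 = 3480000 kg
Step 2: Total N pool = soil mass * N%/100 = 3480000 * 0.247/100 = 8595.6 kg/ha
Step 3: N mineralized = N pool * rate%/100 = 8595.6 * 4.5/100 = 386.8 kg/ha/yr

386.8


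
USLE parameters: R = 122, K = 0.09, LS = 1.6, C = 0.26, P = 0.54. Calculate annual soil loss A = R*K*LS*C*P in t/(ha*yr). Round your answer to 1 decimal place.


Step 1: A = R * K * LS * C * P
Step 2: R * K = 122 * 0.09 = 10.98
Step 3: (R*K) * LS = 10.98 * 1.6 = 17.568
Step 4: * C * P = 17.568 * 0.26 * 0.54 = 2.5
Step 5: A = 2.5 t/(ha*yr)

2.5


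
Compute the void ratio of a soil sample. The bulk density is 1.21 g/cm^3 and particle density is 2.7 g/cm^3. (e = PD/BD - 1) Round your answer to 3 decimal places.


Step 1: e = PD / BD - 1
Step 2: e = 2.7 / 1.21 - 1
Step 3: e = 2.2314 - 1
Step 4: e = 1.231

1.231


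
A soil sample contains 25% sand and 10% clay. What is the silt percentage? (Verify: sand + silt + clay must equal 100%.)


Step 1: sand + silt + clay = 100%
Step 2: silt = 100 - sand - clay
Step 3: silt = 100 - 25 - 10
Step 4: silt = 65%

65


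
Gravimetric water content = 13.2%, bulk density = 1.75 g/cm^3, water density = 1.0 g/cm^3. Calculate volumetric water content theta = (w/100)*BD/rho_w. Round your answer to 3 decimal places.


Step 1: theta = (w / 100) * BD / rho_w
Step 2: theta = (13.2 / 100) * 1.75 / 1.0
Step 3: theta = 0.132 * 1.75
Step 4: theta = 0.231

0.231


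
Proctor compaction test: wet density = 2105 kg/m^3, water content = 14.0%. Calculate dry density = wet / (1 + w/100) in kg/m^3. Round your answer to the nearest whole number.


Step 1: Dry density = wet density / (1 + w/100)
Step 2: Dry density = 2105 / (1 + 14.0/100)
Step 3: Dry density = 2105 / 1.14
Step 4: Dry density = 1846 kg/m^3

1846


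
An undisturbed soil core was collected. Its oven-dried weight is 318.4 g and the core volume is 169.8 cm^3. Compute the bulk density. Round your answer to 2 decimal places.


Step 1: Identify the formula: BD = dry mass / volume
Step 2: Substitute values: BD = 318.4 / 169.8
Step 3: BD = 1.88 g/cm^3

1.88


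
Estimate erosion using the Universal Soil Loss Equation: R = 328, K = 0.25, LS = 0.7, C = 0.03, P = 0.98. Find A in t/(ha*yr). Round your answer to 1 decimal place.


Step 1: A = R * K * LS * C * P
Step 2: R * K = 328 * 0.25 = 82.0
Step 3: (R*K) * LS = 82.0 * 0.7 = 57.4
Step 4: * C * P = 57.4 * 0.03 * 0.98 = 1.7
Step 5: A = 1.7 t/(ha*yr)

1.7


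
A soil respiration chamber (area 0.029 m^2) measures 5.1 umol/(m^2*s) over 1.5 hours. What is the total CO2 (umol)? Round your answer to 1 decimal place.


Step 1: Convert time to seconds: 1.5 hr * 3600 = 5400.0 s
Step 2: Total = flux * area * time_s
Step 3: Total = 5.1 * 0.029 * 5400.0
Step 4: Total = 798.7 umol

798.7


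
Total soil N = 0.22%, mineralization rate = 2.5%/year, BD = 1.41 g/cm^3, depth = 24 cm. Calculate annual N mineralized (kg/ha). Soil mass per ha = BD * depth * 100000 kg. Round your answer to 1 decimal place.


Step 1: Soil mass per ha = BD * depth * 100000 = 1.41 * 24 * 100000 = 3384000 kg
Step 2: Total N pool = soil mass * N%/100 = 3384000 * 0.22/100 = 7444.8 kg/ha
Step 3: N mineralized = N pool * rate%/100 = 7444.8 * 2.5/100 = 186.1 kg/ha/yr

186.1
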